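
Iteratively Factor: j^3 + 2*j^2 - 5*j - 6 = (j + 1)*(j^2 + j - 6) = (j - 2)*(j + 1)*(j + 3)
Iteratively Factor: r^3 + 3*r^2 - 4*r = (r)*(r^2 + 3*r - 4) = r*(r - 1)*(r + 4)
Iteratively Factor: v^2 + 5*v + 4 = (v + 4)*(v + 1)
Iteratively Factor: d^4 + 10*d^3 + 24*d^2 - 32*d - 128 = (d + 4)*(d^3 + 6*d^2 - 32) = (d + 4)^2*(d^2 + 2*d - 8) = (d + 4)^3*(d - 2)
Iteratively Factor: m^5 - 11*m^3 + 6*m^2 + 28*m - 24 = (m - 2)*(m^4 + 2*m^3 - 7*m^2 - 8*m + 12) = (m - 2)*(m - 1)*(m^3 + 3*m^2 - 4*m - 12) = (m - 2)^2*(m - 1)*(m^2 + 5*m + 6) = (m - 2)^2*(m - 1)*(m + 2)*(m + 3)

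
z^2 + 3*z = z*(z + 3)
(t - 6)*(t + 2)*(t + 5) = t^3 + t^2 - 32*t - 60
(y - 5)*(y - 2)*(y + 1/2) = y^3 - 13*y^2/2 + 13*y/2 + 5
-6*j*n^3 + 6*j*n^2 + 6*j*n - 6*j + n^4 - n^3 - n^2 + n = (-6*j + n)*(n - 1)^2*(n + 1)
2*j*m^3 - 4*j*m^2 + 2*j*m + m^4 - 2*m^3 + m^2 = m*(2*j + m)*(m - 1)^2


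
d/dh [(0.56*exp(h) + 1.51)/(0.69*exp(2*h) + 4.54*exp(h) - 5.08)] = (-(0.56*exp(h) + 1.51)*(1.38*exp(h) + 4.54) + 0.3864*exp(2*h) + 2.5424*exp(h) - 2.8448)*exp(h)/(0.69*exp(2*h) + 4.54*exp(h) - 5.08)^2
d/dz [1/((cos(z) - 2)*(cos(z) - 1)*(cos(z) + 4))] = (-3*sin(z)^2 + 2*cos(z) - 7)*sin(z)/((cos(z) - 2)^2*(cos(z) - 1)^2*(cos(z) + 4)^2)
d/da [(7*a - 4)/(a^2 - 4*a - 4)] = (-7*a^2 + 8*a - 44)/(a^4 - 8*a^3 + 8*a^2 + 32*a + 16)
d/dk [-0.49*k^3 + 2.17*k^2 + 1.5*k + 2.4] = -1.47*k^2 + 4.34*k + 1.5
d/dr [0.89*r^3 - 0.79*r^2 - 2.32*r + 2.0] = 2.67*r^2 - 1.58*r - 2.32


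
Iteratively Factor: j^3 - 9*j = (j + 3)*(j^2 - 3*j) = j*(j + 3)*(j - 3)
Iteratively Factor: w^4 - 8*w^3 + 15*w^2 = (w - 3)*(w^3 - 5*w^2) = w*(w - 3)*(w^2 - 5*w) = w*(w - 5)*(w - 3)*(w)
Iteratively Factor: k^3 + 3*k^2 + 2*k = (k + 1)*(k^2 + 2*k) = (k + 1)*(k + 2)*(k)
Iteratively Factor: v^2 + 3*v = (v + 3)*(v)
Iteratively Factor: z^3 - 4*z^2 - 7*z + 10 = (z - 5)*(z^2 + z - 2) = (z - 5)*(z - 1)*(z + 2)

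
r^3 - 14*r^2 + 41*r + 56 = (r - 8)*(r - 7)*(r + 1)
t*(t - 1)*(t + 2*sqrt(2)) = t^3 - t^2 + 2*sqrt(2)*t^2 - 2*sqrt(2)*t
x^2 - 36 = (x - 6)*(x + 6)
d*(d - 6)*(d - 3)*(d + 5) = d^4 - 4*d^3 - 27*d^2 + 90*d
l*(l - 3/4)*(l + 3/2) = l^3 + 3*l^2/4 - 9*l/8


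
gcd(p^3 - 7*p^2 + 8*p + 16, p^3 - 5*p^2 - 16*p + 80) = p - 4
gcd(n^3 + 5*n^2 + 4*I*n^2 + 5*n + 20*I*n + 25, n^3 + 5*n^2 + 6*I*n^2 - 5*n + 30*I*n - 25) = n^2 + n*(5 + 5*I) + 25*I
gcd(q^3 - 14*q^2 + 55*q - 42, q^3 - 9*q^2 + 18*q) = q - 6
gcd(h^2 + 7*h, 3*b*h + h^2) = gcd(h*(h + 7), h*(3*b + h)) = h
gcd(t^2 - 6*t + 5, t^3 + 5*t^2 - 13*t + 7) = t - 1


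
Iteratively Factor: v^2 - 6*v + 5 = (v - 5)*(v - 1)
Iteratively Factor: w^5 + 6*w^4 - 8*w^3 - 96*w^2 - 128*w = (w)*(w^4 + 6*w^3 - 8*w^2 - 96*w - 128) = w*(w - 4)*(w^3 + 10*w^2 + 32*w + 32) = w*(w - 4)*(w + 4)*(w^2 + 6*w + 8) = w*(w - 4)*(w + 2)*(w + 4)*(w + 4)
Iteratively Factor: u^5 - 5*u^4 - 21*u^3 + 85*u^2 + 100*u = (u)*(u^4 - 5*u^3 - 21*u^2 + 85*u + 100) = u*(u + 1)*(u^3 - 6*u^2 - 15*u + 100) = u*(u - 5)*(u + 1)*(u^2 - u - 20) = u*(u - 5)^2*(u + 1)*(u + 4)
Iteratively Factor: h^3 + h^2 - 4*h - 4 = (h + 2)*(h^2 - h - 2) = (h - 2)*(h + 2)*(h + 1)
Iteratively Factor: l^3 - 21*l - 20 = (l + 4)*(l^2 - 4*l - 5) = (l - 5)*(l + 4)*(l + 1)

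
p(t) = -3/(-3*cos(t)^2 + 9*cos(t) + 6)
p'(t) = -3*(-6*sin(t)*cos(t) + 9*sin(t))/(-3*cos(t)^2 + 9*cos(t) + 6)^2 = (2*cos(t) - 3)*sin(t)/(sin(t)^2 + 3*cos(t) + 1)^2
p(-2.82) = 0.57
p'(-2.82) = 0.51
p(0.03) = -0.25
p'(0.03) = -0.00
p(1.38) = -0.39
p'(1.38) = -0.40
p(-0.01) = -0.25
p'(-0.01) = 0.00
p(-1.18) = -0.33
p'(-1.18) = 0.23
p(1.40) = -0.40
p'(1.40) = -0.43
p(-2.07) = -2.99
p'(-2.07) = 31.03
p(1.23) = -0.35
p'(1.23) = -0.26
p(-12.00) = -0.26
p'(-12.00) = -0.05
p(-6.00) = -0.25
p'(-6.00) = -0.02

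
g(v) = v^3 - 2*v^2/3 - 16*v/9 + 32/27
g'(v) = 3*v^2 - 4*v/3 - 16/9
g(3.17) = 20.71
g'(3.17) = 24.14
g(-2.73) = -19.28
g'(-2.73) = 24.22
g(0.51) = 0.24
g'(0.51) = -1.68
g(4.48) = 69.76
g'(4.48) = 52.46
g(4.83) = 89.72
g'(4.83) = 61.77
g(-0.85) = 1.60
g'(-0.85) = 1.52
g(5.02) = 101.97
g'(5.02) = 67.13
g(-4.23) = -78.91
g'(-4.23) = 57.54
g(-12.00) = -1801.48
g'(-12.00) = 446.22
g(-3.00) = -26.48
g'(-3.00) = 29.22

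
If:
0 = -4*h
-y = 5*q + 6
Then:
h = 0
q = -y/5 - 6/5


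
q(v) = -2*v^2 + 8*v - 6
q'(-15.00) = 68.00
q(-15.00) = -576.00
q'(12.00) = -40.00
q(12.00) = -198.00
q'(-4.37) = 25.48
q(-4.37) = -79.15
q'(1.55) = 1.80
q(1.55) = 1.60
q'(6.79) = -19.16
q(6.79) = -43.89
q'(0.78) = 4.88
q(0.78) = -0.98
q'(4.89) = -11.56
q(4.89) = -14.70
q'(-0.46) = 9.84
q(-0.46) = -10.10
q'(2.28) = -1.12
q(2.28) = 1.84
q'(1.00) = 4.00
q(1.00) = 0.00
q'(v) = 8 - 4*v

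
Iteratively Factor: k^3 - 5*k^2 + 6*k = (k - 2)*(k^2 - 3*k) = (k - 3)*(k - 2)*(k)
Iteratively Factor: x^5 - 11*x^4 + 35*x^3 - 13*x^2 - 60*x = (x - 5)*(x^4 - 6*x^3 + 5*x^2 + 12*x) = (x - 5)*(x - 3)*(x^3 - 3*x^2 - 4*x) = x*(x - 5)*(x - 3)*(x^2 - 3*x - 4) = x*(x - 5)*(x - 3)*(x + 1)*(x - 4)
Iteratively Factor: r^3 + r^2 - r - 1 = (r + 1)*(r^2 - 1) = (r + 1)^2*(r - 1)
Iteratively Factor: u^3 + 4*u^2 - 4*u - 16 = (u + 2)*(u^2 + 2*u - 8) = (u + 2)*(u + 4)*(u - 2)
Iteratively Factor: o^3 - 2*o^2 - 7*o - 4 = (o - 4)*(o^2 + 2*o + 1) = (o - 4)*(o + 1)*(o + 1)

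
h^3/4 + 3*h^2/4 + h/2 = h*(h/4 + 1/4)*(h + 2)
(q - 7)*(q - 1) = q^2 - 8*q + 7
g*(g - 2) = g^2 - 2*g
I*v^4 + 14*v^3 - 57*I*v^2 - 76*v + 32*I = (v - 8*I)*(v - 4*I)*(v - I)*(I*v + 1)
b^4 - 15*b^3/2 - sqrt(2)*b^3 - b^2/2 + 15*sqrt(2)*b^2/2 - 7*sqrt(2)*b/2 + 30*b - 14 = (b - 7)*(b - 1/2)*(b - 2*sqrt(2))*(b + sqrt(2))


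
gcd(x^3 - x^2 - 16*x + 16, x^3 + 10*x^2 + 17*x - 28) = x^2 + 3*x - 4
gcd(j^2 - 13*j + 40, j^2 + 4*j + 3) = 1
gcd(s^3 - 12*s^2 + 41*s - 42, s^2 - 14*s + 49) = s - 7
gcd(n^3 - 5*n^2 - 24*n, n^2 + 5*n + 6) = n + 3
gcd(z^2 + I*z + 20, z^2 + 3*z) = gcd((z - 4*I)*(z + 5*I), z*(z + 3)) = 1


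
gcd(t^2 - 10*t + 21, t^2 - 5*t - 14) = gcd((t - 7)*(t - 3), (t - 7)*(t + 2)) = t - 7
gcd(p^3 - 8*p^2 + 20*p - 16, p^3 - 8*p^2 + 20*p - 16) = p^3 - 8*p^2 + 20*p - 16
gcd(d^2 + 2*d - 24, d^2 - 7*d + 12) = d - 4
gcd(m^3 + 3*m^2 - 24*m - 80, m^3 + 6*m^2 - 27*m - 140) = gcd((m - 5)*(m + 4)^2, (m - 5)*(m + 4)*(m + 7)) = m^2 - m - 20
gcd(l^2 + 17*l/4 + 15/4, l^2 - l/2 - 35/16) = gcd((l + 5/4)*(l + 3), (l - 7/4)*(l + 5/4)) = l + 5/4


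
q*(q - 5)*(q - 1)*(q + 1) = q^4 - 5*q^3 - q^2 + 5*q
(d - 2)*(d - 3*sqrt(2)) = d^2 - 3*sqrt(2)*d - 2*d + 6*sqrt(2)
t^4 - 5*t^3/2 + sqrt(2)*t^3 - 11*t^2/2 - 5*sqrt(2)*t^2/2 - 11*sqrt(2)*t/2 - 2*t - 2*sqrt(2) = (t - 4)*(t + 1/2)*(t + 1)*(t + sqrt(2))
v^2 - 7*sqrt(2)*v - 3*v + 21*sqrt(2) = (v - 3)*(v - 7*sqrt(2))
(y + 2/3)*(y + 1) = y^2 + 5*y/3 + 2/3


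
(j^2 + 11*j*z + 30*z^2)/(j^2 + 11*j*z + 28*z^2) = (j^2 + 11*j*z + 30*z^2)/(j^2 + 11*j*z + 28*z^2)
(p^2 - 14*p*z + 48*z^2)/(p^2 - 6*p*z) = (p - 8*z)/p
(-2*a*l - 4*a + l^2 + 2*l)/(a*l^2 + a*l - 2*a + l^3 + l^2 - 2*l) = (-2*a + l)/(a*l - a + l^2 - l)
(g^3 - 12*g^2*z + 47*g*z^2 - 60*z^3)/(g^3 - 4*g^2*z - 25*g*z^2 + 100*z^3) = (g - 3*z)/(g + 5*z)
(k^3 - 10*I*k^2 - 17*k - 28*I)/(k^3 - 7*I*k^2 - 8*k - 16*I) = (k - 7*I)/(k - 4*I)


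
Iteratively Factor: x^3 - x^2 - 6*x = (x)*(x^2 - x - 6) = x*(x - 3)*(x + 2)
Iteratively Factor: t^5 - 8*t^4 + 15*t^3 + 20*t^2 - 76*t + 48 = (t - 4)*(t^4 - 4*t^3 - t^2 + 16*t - 12) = (t - 4)*(t + 2)*(t^3 - 6*t^2 + 11*t - 6) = (t - 4)*(t - 1)*(t + 2)*(t^2 - 5*t + 6) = (t - 4)*(t - 2)*(t - 1)*(t + 2)*(t - 3)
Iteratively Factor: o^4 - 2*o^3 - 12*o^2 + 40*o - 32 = (o - 2)*(o^3 - 12*o + 16) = (o - 2)^2*(o^2 + 2*o - 8) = (o - 2)^2*(o + 4)*(o - 2)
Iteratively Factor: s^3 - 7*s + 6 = (s + 3)*(s^2 - 3*s + 2) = (s - 2)*(s + 3)*(s - 1)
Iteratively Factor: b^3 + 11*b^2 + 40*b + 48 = (b + 3)*(b^2 + 8*b + 16) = (b + 3)*(b + 4)*(b + 4)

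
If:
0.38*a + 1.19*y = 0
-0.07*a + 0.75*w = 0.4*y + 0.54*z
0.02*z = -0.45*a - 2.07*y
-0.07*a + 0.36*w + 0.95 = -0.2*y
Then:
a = -0.37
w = -2.78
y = 0.12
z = -3.90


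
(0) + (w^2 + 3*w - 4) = w^2 + 3*w - 4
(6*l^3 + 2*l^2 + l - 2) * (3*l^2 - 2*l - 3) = 18*l^5 - 6*l^4 - 19*l^3 - 14*l^2 + l + 6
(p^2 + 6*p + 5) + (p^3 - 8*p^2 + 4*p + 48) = p^3 - 7*p^2 + 10*p + 53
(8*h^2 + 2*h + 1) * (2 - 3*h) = -24*h^3 + 10*h^2 + h + 2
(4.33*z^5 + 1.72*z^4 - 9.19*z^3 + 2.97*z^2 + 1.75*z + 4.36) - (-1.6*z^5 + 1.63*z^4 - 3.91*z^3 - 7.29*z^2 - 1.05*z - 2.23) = 5.93*z^5 + 0.0900000000000001*z^4 - 5.28*z^3 + 10.26*z^2 + 2.8*z + 6.59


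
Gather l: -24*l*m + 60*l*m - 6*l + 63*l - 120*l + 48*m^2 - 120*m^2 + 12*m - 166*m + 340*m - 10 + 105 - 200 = l*(36*m - 63) - 72*m^2 + 186*m - 105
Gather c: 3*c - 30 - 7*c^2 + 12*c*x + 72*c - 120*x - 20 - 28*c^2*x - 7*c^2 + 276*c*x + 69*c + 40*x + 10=c^2*(-28*x - 14) + c*(288*x + 144) - 80*x - 40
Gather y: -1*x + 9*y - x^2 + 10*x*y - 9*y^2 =-x^2 - x - 9*y^2 + y*(10*x + 9)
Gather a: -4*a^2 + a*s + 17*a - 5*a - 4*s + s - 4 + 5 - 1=-4*a^2 + a*(s + 12) - 3*s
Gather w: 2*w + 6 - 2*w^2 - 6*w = -2*w^2 - 4*w + 6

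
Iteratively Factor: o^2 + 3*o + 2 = (o + 2)*(o + 1)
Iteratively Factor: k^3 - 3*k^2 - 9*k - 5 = (k + 1)*(k^2 - 4*k - 5) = (k + 1)^2*(k - 5)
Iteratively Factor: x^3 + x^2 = (x)*(x^2 + x) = x*(x + 1)*(x)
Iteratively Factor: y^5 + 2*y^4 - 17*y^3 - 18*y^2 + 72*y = (y - 3)*(y^4 + 5*y^3 - 2*y^2 - 24*y) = (y - 3)*(y + 3)*(y^3 + 2*y^2 - 8*y) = y*(y - 3)*(y + 3)*(y^2 + 2*y - 8) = y*(y - 3)*(y + 3)*(y + 4)*(y - 2)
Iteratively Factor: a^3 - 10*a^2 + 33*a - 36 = (a - 4)*(a^2 - 6*a + 9) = (a - 4)*(a - 3)*(a - 3)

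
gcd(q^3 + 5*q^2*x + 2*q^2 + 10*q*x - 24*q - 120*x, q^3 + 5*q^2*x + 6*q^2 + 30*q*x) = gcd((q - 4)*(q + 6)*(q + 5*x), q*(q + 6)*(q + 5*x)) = q^2 + 5*q*x + 6*q + 30*x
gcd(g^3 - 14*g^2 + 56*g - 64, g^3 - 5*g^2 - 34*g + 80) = g^2 - 10*g + 16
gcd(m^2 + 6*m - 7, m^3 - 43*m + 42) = m^2 + 6*m - 7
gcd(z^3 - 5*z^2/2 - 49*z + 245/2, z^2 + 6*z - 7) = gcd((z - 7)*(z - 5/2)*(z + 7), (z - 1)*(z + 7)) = z + 7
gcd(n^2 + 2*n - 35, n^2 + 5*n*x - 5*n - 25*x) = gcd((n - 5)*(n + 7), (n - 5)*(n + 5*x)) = n - 5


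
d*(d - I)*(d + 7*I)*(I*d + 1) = I*d^4 - 5*d^3 + 13*I*d^2 + 7*d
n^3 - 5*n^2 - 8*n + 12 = (n - 6)*(n - 1)*(n + 2)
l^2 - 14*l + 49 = (l - 7)^2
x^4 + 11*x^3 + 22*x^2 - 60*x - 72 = (x - 2)*(x + 1)*(x + 6)^2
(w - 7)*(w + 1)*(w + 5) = w^3 - w^2 - 37*w - 35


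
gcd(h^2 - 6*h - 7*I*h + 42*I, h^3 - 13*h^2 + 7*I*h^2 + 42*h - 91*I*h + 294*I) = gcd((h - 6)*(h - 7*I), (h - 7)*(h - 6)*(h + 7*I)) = h - 6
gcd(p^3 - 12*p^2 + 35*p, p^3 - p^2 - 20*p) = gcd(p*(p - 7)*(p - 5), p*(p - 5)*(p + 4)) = p^2 - 5*p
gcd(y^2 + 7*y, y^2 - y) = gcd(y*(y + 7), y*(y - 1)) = y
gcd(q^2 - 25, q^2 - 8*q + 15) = q - 5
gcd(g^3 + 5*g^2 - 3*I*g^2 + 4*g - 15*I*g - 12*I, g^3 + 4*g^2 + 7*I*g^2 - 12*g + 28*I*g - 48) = g + 4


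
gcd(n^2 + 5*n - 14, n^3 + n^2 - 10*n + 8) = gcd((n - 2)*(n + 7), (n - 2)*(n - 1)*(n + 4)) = n - 2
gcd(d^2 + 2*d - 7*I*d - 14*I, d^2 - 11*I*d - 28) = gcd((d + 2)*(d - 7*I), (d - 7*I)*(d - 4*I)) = d - 7*I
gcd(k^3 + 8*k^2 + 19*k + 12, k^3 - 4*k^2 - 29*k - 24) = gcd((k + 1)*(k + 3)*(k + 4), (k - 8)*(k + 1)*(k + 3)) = k^2 + 4*k + 3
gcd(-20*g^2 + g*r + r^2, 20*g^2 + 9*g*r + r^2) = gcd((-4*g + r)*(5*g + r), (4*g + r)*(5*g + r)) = 5*g + r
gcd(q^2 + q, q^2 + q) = q^2 + q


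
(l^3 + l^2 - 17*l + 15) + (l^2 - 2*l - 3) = l^3 + 2*l^2 - 19*l + 12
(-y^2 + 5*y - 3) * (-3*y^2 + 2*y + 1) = 3*y^4 - 17*y^3 + 18*y^2 - y - 3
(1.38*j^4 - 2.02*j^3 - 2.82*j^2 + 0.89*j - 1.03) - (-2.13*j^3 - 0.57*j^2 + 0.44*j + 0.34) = 1.38*j^4 + 0.11*j^3 - 2.25*j^2 + 0.45*j - 1.37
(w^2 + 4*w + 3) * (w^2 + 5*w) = w^4 + 9*w^3 + 23*w^2 + 15*w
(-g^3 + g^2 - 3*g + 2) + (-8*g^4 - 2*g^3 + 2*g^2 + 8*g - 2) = -8*g^4 - 3*g^3 + 3*g^2 + 5*g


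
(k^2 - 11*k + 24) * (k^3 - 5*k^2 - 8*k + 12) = k^5 - 16*k^4 + 71*k^3 - 20*k^2 - 324*k + 288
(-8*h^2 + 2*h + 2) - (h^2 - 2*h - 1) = -9*h^2 + 4*h + 3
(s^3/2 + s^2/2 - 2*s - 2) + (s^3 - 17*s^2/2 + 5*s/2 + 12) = 3*s^3/2 - 8*s^2 + s/2 + 10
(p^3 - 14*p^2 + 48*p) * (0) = 0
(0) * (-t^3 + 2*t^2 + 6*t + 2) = 0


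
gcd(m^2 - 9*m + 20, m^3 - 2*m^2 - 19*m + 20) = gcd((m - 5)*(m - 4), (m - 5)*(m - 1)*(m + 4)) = m - 5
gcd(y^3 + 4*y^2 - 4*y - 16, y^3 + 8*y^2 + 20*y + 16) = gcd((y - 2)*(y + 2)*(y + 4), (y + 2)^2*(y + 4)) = y^2 + 6*y + 8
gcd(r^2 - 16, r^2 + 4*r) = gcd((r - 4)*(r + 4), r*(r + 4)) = r + 4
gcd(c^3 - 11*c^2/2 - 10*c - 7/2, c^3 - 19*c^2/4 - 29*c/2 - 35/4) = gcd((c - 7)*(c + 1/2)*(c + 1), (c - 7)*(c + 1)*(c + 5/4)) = c^2 - 6*c - 7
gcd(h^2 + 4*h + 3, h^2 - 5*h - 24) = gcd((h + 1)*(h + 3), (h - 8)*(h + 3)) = h + 3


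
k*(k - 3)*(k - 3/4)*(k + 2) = k^4 - 7*k^3/4 - 21*k^2/4 + 9*k/2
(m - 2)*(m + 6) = m^2 + 4*m - 12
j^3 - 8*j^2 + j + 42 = (j - 7)*(j - 3)*(j + 2)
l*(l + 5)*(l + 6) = l^3 + 11*l^2 + 30*l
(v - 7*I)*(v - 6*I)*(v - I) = v^3 - 14*I*v^2 - 55*v + 42*I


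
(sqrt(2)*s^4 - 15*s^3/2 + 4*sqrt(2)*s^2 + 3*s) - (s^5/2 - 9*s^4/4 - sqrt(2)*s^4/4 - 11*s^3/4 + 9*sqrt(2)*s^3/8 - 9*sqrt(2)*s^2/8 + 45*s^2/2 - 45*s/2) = -s^5/2 + 5*sqrt(2)*s^4/4 + 9*s^4/4 - 19*s^3/4 - 9*sqrt(2)*s^3/8 - 45*s^2/2 + 41*sqrt(2)*s^2/8 + 51*s/2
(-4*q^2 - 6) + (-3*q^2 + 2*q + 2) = -7*q^2 + 2*q - 4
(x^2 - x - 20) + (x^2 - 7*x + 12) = 2*x^2 - 8*x - 8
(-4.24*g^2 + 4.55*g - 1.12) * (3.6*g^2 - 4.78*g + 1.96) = -15.264*g^4 + 36.6472*g^3 - 34.0914*g^2 + 14.2716*g - 2.1952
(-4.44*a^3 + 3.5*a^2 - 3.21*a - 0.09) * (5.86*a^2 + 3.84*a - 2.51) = -26.0184*a^5 + 3.4604*a^4 + 5.7738*a^3 - 21.6388*a^2 + 7.7115*a + 0.2259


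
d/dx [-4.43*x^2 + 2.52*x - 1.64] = 2.52 - 8.86*x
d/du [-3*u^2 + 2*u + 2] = 2 - 6*u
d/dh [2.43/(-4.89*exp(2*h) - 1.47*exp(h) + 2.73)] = (23.7654*exp(h) + 3.5721)*exp(h)/(4.89*exp(2*h) + 1.47*exp(h) - 2.73)^2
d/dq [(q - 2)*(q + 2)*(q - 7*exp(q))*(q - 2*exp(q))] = -9*q^3*exp(q) + 4*q^3 + 28*q^2*exp(2*q) - 27*q^2*exp(q) + 28*q*exp(2*q) + 36*q*exp(q) - 8*q - 112*exp(2*q) + 36*exp(q)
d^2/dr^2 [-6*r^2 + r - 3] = -12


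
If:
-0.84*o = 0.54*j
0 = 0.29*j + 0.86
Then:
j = -2.97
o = 1.91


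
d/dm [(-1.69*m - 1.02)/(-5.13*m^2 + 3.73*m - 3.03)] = (-8.6697*m^2 - 10.4652*m + 8.9253)/(26.3169*m^4 - 38.2698*m^3 + 45.0007*m^2 - 22.6038*m + 9.1809)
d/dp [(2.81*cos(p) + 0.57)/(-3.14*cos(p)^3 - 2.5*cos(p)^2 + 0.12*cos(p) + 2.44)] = -(17.6468*cos(p)^3 + 12.3944*cos(p)^2 + 2.85*cos(p) + 6.788)*sin(p)/(3.14*cos(p)^3 + 2.5*cos(p)^2 - 0.12*cos(p) - 2.44)^2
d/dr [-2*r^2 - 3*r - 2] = -4*r - 3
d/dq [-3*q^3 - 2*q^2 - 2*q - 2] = -9*q^2 - 4*q - 2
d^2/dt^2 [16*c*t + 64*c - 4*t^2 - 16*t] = -8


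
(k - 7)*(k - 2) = k^2 - 9*k + 14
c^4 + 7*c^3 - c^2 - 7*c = c*(c - 1)*(c + 1)*(c + 7)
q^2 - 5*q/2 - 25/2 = (q - 5)*(q + 5/2)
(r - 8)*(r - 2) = r^2 - 10*r + 16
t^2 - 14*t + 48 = (t - 8)*(t - 6)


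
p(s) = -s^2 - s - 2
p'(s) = -2*s - 1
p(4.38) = -25.56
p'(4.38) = -9.76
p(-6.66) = -39.70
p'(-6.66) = 12.32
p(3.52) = -17.91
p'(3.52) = -8.04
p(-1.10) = -2.11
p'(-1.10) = 1.20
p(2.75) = -12.31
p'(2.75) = -6.50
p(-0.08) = -1.93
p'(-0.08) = -0.84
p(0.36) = -2.49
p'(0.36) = -1.72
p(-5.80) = -29.84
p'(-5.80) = 10.60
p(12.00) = -158.00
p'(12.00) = -25.00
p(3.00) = -14.00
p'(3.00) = -7.00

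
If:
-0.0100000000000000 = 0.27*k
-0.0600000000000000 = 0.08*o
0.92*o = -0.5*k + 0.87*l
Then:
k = -0.04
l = -0.81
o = -0.75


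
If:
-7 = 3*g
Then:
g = -7/3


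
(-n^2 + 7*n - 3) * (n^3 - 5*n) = -n^5 + 7*n^4 + 2*n^3 - 35*n^2 + 15*n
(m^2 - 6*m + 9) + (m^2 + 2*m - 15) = 2*m^2 - 4*m - 6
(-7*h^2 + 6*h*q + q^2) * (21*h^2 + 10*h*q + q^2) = -147*h^4 + 56*h^3*q + 74*h^2*q^2 + 16*h*q^3 + q^4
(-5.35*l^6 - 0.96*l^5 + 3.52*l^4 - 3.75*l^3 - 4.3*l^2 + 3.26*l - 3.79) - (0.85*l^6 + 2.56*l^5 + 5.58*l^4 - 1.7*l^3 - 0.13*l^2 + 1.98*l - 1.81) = -6.2*l^6 - 3.52*l^5 - 2.06*l^4 - 2.05*l^3 - 4.17*l^2 + 1.28*l - 1.98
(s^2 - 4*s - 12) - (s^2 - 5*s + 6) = s - 18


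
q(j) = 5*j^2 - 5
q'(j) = 10*j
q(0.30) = -4.55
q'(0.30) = 3.00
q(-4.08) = 78.23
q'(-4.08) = -40.80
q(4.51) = 96.70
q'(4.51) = 45.10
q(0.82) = -1.64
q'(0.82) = 8.20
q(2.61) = 29.06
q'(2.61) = 26.10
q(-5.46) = 144.06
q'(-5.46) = -54.60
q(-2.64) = 29.85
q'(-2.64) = -26.40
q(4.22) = 84.04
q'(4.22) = 42.20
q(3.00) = 40.00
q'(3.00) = 30.00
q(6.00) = 175.00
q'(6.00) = 60.00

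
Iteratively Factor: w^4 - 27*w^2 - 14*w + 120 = (w - 5)*(w^3 + 5*w^2 - 2*w - 24) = (w - 5)*(w + 3)*(w^2 + 2*w - 8) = (w - 5)*(w + 3)*(w + 4)*(w - 2)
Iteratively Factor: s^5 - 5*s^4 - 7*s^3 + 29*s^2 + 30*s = (s - 3)*(s^4 - 2*s^3 - 13*s^2 - 10*s) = (s - 3)*(s + 1)*(s^3 - 3*s^2 - 10*s) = (s - 5)*(s - 3)*(s + 1)*(s^2 + 2*s) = s*(s - 5)*(s - 3)*(s + 1)*(s + 2)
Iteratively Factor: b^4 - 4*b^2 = (b - 2)*(b^3 + 2*b^2) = b*(b - 2)*(b^2 + 2*b) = b*(b - 2)*(b + 2)*(b)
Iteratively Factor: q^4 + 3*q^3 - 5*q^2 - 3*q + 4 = (q - 1)*(q^3 + 4*q^2 - q - 4) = (q - 1)^2*(q^2 + 5*q + 4) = (q - 1)^2*(q + 1)*(q + 4)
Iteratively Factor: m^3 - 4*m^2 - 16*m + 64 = (m - 4)*(m^2 - 16) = (m - 4)^2*(m + 4)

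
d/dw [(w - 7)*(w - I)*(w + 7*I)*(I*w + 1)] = 4*I*w^3 + w^2*(-15 - 21*I) + w*(70 + 26*I) + 7 - 91*I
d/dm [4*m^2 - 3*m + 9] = 8*m - 3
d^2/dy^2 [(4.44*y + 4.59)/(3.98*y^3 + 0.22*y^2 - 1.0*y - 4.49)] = (421.988256*y^5 + 895.815216*y^4 + 100.076256*y^3 + 843.847992*y^2 + 512.4015*y - 21.623196)/(63.044792*y^9 + 10.454664*y^8 - 46.943304*y^7 - 218.61314*y^6 - 11.793864*y^5 + 107.229252*y^4 + 245.638394*y^3 - 0.164333999999997*y^2 - 60.4803*y - 90.518849)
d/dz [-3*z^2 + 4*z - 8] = 4 - 6*z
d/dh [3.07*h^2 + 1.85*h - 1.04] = 6.14*h + 1.85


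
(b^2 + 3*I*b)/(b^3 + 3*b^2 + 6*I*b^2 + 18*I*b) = (b + 3*I)/(b^2 + b*(3 + 6*I) + 18*I)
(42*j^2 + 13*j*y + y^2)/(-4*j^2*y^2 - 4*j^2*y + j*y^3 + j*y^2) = (42*j^2 + 13*j*y + y^2)/(j*y*(-4*j*y - 4*j + y^2 + y))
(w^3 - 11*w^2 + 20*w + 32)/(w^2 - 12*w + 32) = w + 1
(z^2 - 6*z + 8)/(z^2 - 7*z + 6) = (z^2 - 6*z + 8)/(z^2 - 7*z + 6)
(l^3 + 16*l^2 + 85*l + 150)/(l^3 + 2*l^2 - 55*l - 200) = (l + 6)/(l - 8)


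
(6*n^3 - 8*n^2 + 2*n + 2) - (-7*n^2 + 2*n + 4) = 6*n^3 - n^2 - 2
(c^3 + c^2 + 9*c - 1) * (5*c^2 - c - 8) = 5*c^5 + 4*c^4 + 36*c^3 - 22*c^2 - 71*c + 8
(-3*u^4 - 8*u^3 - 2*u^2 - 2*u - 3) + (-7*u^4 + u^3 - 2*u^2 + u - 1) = -10*u^4 - 7*u^3 - 4*u^2 - u - 4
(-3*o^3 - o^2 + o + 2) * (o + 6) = -3*o^4 - 19*o^3 - 5*o^2 + 8*o + 12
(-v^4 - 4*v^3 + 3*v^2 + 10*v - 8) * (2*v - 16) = -2*v^5 + 8*v^4 + 70*v^3 - 28*v^2 - 176*v + 128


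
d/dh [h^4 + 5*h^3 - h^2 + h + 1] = 4*h^3 + 15*h^2 - 2*h + 1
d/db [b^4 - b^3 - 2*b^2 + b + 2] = 4*b^3 - 3*b^2 - 4*b + 1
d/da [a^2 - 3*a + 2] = 2*a - 3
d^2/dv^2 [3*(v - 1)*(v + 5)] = 6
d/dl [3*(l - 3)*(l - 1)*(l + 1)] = 9*l^2 - 18*l - 3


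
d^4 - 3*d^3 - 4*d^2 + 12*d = d*(d - 3)*(d - 2)*(d + 2)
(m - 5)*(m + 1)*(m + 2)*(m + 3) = m^4 + m^3 - 19*m^2 - 49*m - 30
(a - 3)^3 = a^3 - 9*a^2 + 27*a - 27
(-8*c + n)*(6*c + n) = -48*c^2 - 2*c*n + n^2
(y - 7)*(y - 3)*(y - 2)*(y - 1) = y^4 - 13*y^3 + 53*y^2 - 83*y + 42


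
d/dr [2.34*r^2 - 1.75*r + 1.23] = 4.68*r - 1.75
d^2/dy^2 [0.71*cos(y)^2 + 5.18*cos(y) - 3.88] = -5.18*cos(y) - 1.42*cos(2*y)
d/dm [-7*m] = -7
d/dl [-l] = -1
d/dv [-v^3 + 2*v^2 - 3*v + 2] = -3*v^2 + 4*v - 3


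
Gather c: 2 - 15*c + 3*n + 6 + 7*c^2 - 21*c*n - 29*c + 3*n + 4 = 7*c^2 + c*(-21*n - 44) + 6*n + 12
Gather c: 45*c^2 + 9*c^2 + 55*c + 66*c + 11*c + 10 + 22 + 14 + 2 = 54*c^2 + 132*c + 48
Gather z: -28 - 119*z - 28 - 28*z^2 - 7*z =-28*z^2 - 126*z - 56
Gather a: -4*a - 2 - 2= -4*a - 4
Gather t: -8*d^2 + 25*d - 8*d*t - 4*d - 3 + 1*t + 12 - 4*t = -8*d^2 + 21*d + t*(-8*d - 3) + 9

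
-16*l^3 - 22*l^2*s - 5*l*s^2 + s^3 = (-8*l + s)*(l + s)*(2*l + s)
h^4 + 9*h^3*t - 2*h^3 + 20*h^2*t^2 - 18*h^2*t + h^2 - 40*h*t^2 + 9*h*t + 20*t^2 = (h - 1)^2*(h + 4*t)*(h + 5*t)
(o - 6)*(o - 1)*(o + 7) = o^3 - 43*o + 42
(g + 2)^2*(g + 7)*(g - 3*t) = g^4 - 3*g^3*t + 11*g^3 - 33*g^2*t + 32*g^2 - 96*g*t + 28*g - 84*t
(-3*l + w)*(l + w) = -3*l^2 - 2*l*w + w^2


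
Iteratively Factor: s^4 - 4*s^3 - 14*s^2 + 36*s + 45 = (s - 3)*(s^3 - s^2 - 17*s - 15) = (s - 3)*(s + 3)*(s^2 - 4*s - 5) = (s - 3)*(s + 1)*(s + 3)*(s - 5)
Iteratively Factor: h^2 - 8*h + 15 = (h - 3)*(h - 5)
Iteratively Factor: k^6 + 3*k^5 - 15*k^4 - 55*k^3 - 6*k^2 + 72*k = (k + 3)*(k^5 - 15*k^3 - 10*k^2 + 24*k) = (k + 3)^2*(k^4 - 3*k^3 - 6*k^2 + 8*k) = k*(k + 3)^2*(k^3 - 3*k^2 - 6*k + 8) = k*(k - 4)*(k + 3)^2*(k^2 + k - 2) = k*(k - 4)*(k - 1)*(k + 3)^2*(k + 2)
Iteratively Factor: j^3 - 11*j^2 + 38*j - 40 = (j - 2)*(j^2 - 9*j + 20) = (j - 4)*(j - 2)*(j - 5)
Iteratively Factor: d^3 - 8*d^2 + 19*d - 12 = (d - 1)*(d^2 - 7*d + 12) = (d - 4)*(d - 1)*(d - 3)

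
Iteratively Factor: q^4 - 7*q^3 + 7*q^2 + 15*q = (q + 1)*(q^3 - 8*q^2 + 15*q) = (q - 5)*(q + 1)*(q^2 - 3*q) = q*(q - 5)*(q + 1)*(q - 3)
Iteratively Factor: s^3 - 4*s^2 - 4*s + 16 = (s - 4)*(s^2 - 4) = (s - 4)*(s - 2)*(s + 2)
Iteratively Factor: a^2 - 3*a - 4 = (a - 4)*(a + 1)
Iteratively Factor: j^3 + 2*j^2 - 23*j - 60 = (j + 4)*(j^2 - 2*j - 15) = (j - 5)*(j + 4)*(j + 3)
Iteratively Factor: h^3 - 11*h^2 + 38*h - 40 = (h - 4)*(h^2 - 7*h + 10) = (h - 5)*(h - 4)*(h - 2)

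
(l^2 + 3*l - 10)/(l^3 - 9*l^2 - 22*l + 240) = (l - 2)/(l^2 - 14*l + 48)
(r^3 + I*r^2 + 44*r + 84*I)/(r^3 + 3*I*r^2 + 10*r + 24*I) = (r^2 - I*r + 42)/(r^2 + I*r + 12)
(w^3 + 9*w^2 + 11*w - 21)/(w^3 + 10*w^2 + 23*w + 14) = (w^2 + 2*w - 3)/(w^2 + 3*w + 2)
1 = 1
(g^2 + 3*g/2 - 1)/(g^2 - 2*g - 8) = (g - 1/2)/(g - 4)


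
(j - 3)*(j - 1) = j^2 - 4*j + 3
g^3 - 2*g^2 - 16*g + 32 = (g - 4)*(g - 2)*(g + 4)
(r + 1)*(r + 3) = r^2 + 4*r + 3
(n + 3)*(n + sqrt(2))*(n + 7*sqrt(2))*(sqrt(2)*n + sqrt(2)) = sqrt(2)*n^4 + 4*sqrt(2)*n^3 + 16*n^3 + 17*sqrt(2)*n^2 + 64*n^2 + 48*n + 56*sqrt(2)*n + 42*sqrt(2)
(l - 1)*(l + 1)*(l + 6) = l^3 + 6*l^2 - l - 6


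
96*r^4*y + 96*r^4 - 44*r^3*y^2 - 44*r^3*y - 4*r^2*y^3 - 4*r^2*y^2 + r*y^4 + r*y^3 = (-8*r + y)*(-2*r + y)*(6*r + y)*(r*y + r)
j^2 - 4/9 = (j - 2/3)*(j + 2/3)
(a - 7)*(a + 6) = a^2 - a - 42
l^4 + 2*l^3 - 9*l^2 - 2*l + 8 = (l - 2)*(l - 1)*(l + 1)*(l + 4)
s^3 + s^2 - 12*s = s*(s - 3)*(s + 4)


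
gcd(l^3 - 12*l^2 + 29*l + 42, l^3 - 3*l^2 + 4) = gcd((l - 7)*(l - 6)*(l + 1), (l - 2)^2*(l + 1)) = l + 1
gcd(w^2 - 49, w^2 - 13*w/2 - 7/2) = w - 7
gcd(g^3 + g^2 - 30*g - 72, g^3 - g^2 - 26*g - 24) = g^2 - 2*g - 24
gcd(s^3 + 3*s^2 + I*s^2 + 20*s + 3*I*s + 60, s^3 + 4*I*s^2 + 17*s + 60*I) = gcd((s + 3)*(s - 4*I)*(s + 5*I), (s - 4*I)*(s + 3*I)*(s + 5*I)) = s^2 + I*s + 20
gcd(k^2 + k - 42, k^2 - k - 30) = k - 6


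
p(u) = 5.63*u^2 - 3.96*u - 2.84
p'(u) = 11.26*u - 3.96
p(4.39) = 88.28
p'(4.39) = 45.47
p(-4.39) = 123.05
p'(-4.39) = -53.39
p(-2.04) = 28.67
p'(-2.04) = -26.93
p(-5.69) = 201.97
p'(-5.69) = -68.03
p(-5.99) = 222.89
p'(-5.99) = -71.41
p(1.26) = 1.11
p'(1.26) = 10.23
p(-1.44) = 14.54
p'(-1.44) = -20.17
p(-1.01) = 6.90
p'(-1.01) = -15.33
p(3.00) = 35.95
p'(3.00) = 29.82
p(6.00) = 176.08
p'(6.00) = 63.60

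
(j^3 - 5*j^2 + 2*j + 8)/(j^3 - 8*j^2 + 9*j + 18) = (j^2 - 6*j + 8)/(j^2 - 9*j + 18)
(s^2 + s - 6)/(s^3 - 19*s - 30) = (s - 2)/(s^2 - 3*s - 10)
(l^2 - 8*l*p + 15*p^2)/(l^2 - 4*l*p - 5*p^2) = (l - 3*p)/(l + p)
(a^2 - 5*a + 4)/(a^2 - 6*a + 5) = (a - 4)/(a - 5)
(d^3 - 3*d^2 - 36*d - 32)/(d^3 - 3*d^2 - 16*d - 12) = (d^2 - 4*d - 32)/(d^2 - 4*d - 12)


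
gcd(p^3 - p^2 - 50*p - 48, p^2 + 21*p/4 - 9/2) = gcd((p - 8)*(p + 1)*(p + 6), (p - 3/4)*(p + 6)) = p + 6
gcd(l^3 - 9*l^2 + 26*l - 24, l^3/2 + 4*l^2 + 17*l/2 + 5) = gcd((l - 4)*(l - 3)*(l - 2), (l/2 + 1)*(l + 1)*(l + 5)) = 1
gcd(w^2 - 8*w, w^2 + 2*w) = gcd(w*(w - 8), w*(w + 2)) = w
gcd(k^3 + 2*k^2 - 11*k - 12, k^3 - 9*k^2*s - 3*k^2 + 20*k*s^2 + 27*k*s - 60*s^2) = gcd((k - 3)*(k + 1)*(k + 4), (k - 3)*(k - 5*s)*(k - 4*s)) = k - 3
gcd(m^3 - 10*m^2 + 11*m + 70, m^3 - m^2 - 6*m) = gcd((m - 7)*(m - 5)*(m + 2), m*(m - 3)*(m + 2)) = m + 2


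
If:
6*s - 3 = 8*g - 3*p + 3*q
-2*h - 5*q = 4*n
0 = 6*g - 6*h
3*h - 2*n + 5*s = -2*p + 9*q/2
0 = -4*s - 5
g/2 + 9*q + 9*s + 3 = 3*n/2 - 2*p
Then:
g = -9/112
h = -9/112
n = -1529/11536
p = 19749/5768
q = 797/5768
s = -5/4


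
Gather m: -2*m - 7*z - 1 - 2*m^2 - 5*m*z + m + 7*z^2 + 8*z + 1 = -2*m^2 + m*(-5*z - 1) + 7*z^2 + z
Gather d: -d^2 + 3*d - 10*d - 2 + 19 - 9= -d^2 - 7*d + 8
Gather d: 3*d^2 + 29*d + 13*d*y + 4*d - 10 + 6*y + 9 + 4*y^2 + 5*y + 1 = 3*d^2 + d*(13*y + 33) + 4*y^2 + 11*y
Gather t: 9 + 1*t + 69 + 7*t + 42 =8*t + 120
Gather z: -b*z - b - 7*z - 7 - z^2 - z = -b - z^2 + z*(-b - 8) - 7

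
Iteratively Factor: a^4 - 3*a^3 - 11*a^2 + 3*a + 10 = (a - 5)*(a^3 + 2*a^2 - a - 2) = (a - 5)*(a + 2)*(a^2 - 1) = (a - 5)*(a - 1)*(a + 2)*(a + 1)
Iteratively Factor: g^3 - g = (g + 1)*(g^2 - g) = (g - 1)*(g + 1)*(g)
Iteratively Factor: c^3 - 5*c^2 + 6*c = (c - 2)*(c^2 - 3*c) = c*(c - 2)*(c - 3)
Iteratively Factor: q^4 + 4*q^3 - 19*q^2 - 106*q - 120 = (q + 2)*(q^3 + 2*q^2 - 23*q - 60) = (q + 2)*(q + 4)*(q^2 - 2*q - 15) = (q - 5)*(q + 2)*(q + 4)*(q + 3)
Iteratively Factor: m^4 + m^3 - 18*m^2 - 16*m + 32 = (m + 2)*(m^3 - m^2 - 16*m + 16) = (m - 4)*(m + 2)*(m^2 + 3*m - 4) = (m - 4)*(m + 2)*(m + 4)*(m - 1)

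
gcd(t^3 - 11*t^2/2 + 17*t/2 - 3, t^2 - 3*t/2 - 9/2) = t - 3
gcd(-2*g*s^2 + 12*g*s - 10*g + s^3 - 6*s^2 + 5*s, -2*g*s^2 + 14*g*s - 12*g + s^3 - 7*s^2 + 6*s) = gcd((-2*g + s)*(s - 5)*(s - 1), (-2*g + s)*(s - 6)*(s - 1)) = -2*g*s + 2*g + s^2 - s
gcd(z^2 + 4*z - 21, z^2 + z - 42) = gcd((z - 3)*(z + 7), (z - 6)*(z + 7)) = z + 7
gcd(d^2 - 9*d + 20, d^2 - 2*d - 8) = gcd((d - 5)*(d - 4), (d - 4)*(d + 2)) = d - 4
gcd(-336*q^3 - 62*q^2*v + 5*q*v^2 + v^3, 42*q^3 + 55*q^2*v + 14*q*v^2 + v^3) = 42*q^2 + 13*q*v + v^2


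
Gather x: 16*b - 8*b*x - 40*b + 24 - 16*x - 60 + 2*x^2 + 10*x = -24*b + 2*x^2 + x*(-8*b - 6) - 36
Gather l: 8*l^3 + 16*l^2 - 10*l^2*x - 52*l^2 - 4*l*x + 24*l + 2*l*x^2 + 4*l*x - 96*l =8*l^3 + l^2*(-10*x - 36) + l*(2*x^2 - 72)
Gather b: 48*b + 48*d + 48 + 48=48*b + 48*d + 96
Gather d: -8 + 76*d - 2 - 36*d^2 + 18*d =-36*d^2 + 94*d - 10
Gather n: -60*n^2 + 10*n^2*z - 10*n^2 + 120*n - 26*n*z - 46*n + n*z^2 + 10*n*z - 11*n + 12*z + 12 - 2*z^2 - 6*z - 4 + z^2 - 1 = n^2*(10*z - 70) + n*(z^2 - 16*z + 63) - z^2 + 6*z + 7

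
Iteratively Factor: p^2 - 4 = (p + 2)*(p - 2)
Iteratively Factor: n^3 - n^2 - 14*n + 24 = (n - 3)*(n^2 + 2*n - 8) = (n - 3)*(n + 4)*(n - 2)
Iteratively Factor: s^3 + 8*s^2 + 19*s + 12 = (s + 3)*(s^2 + 5*s + 4) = (s + 1)*(s + 3)*(s + 4)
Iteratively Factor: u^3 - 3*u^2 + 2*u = (u)*(u^2 - 3*u + 2) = u*(u - 1)*(u - 2)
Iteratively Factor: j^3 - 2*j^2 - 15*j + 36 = (j - 3)*(j^2 + j - 12) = (j - 3)*(j + 4)*(j - 3)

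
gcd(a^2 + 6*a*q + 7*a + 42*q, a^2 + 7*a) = a + 7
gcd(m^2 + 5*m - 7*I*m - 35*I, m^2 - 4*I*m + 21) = m - 7*I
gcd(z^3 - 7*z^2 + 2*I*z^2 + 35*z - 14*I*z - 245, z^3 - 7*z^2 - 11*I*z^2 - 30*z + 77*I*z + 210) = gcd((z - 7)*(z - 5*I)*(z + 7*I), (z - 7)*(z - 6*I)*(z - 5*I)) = z^2 + z*(-7 - 5*I) + 35*I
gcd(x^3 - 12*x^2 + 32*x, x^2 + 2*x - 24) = x - 4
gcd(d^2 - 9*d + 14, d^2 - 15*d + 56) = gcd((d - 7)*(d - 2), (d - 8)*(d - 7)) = d - 7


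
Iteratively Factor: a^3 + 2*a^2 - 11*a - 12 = (a + 4)*(a^2 - 2*a - 3) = (a - 3)*(a + 4)*(a + 1)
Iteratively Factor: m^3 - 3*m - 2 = (m + 1)*(m^2 - m - 2) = (m - 2)*(m + 1)*(m + 1)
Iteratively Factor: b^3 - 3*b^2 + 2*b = (b - 2)*(b^2 - b) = b*(b - 2)*(b - 1)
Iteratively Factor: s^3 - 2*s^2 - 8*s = (s + 2)*(s^2 - 4*s) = s*(s + 2)*(s - 4)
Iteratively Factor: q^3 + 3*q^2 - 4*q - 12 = (q - 2)*(q^2 + 5*q + 6) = (q - 2)*(q + 2)*(q + 3)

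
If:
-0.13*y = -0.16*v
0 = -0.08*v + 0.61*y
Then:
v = 0.00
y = 0.00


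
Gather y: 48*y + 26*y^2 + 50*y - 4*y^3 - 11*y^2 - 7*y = -4*y^3 + 15*y^2 + 91*y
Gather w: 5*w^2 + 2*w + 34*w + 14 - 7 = 5*w^2 + 36*w + 7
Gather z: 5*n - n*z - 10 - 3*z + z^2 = 5*n + z^2 + z*(-n - 3) - 10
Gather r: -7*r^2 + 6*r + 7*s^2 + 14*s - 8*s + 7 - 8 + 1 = -7*r^2 + 6*r + 7*s^2 + 6*s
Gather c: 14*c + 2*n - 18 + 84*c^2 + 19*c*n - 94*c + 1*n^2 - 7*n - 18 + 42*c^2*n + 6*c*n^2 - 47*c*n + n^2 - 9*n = c^2*(42*n + 84) + c*(6*n^2 - 28*n - 80) + 2*n^2 - 14*n - 36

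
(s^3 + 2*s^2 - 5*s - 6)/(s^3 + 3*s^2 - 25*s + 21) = (s^3 + 2*s^2 - 5*s - 6)/(s^3 + 3*s^2 - 25*s + 21)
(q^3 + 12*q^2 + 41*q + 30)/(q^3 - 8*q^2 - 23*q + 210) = (q^2 + 7*q + 6)/(q^2 - 13*q + 42)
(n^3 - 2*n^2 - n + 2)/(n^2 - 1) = n - 2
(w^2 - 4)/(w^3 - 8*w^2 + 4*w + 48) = (w - 2)/(w^2 - 10*w + 24)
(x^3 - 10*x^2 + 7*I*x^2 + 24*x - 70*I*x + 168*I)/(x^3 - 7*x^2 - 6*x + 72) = (x + 7*I)/(x + 3)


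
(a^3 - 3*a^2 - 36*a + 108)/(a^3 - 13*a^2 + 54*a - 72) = (a + 6)/(a - 4)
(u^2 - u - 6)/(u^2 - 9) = (u + 2)/(u + 3)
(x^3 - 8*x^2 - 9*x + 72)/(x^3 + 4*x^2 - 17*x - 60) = (x^2 - 11*x + 24)/(x^2 + x - 20)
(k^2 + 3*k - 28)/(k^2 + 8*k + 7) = (k - 4)/(k + 1)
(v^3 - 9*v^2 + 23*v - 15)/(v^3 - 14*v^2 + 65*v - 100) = (v^2 - 4*v + 3)/(v^2 - 9*v + 20)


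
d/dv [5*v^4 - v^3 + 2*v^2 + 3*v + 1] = 20*v^3 - 3*v^2 + 4*v + 3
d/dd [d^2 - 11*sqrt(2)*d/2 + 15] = 2*d - 11*sqrt(2)/2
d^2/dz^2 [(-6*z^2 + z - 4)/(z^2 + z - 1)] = 2*(7*z^3 - 30*z^2 - 9*z - 13)/(z^6 + 3*z^5 - 5*z^3 + 3*z - 1)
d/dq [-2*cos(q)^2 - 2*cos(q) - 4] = 2*sin(q) + 2*sin(2*q)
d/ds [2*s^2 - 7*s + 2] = 4*s - 7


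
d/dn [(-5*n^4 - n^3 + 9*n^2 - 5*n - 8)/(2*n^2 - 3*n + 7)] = (-20*n^5 + 43*n^4 - 134*n^3 - 38*n^2 + 158*n - 59)/(4*n^4 - 12*n^3 + 37*n^2 - 42*n + 49)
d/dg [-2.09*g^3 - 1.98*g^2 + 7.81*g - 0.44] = -6.27*g^2 - 3.96*g + 7.81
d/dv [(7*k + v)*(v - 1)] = 7*k + 2*v - 1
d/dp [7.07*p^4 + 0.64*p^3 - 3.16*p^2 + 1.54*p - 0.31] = 28.28*p^3 + 1.92*p^2 - 6.32*p + 1.54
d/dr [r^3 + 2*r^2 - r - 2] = 3*r^2 + 4*r - 1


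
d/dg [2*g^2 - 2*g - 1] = 4*g - 2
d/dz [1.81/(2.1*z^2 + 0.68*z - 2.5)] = (-7.602*z - 1.2308)/(2.1*z^2 + 0.68*z - 2.5)^2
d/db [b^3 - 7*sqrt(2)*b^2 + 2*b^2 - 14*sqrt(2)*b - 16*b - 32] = 3*b^2 - 14*sqrt(2)*b + 4*b - 14*sqrt(2) - 16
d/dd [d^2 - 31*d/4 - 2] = 2*d - 31/4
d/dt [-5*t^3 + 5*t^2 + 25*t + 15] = -15*t^2 + 10*t + 25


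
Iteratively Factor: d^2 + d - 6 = (d + 3)*(d - 2)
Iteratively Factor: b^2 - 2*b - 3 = (b - 3)*(b + 1)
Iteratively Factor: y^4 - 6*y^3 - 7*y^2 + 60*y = (y + 3)*(y^3 - 9*y^2 + 20*y) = y*(y + 3)*(y^2 - 9*y + 20) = y*(y - 4)*(y + 3)*(y - 5)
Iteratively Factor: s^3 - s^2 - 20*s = (s - 5)*(s^2 + 4*s) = (s - 5)*(s + 4)*(s)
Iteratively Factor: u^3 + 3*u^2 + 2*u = (u + 1)*(u^2 + 2*u) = (u + 1)*(u + 2)*(u)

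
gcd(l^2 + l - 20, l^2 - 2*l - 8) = l - 4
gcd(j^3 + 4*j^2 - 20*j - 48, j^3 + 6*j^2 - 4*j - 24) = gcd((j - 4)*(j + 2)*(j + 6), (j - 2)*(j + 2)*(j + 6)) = j^2 + 8*j + 12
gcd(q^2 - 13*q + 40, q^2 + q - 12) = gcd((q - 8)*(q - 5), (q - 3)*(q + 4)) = 1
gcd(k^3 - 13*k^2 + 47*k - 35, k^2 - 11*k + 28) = k - 7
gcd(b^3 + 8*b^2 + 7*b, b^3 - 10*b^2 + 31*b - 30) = 1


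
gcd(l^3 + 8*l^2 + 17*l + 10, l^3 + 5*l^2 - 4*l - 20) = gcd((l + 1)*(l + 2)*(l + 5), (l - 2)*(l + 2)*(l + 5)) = l^2 + 7*l + 10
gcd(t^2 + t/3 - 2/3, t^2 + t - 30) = 1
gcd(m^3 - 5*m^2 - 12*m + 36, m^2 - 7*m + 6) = m - 6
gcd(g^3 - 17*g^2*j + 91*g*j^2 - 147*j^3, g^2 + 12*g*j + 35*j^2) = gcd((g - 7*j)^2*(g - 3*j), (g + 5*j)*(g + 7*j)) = 1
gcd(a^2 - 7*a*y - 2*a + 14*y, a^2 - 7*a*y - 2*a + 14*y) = -a^2 + 7*a*y + 2*a - 14*y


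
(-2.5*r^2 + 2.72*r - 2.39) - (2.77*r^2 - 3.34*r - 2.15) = -5.27*r^2 + 6.06*r - 0.24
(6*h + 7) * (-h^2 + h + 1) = -6*h^3 - h^2 + 13*h + 7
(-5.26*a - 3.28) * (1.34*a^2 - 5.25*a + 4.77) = -7.0484*a^3 + 23.2198*a^2 - 7.8702*a - 15.6456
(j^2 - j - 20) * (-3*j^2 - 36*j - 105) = -3*j^4 - 33*j^3 - 9*j^2 + 825*j + 2100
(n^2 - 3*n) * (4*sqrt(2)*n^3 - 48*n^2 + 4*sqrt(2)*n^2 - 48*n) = 4*sqrt(2)*n^5 - 48*n^4 - 8*sqrt(2)*n^4 - 12*sqrt(2)*n^3 + 96*n^3 + 144*n^2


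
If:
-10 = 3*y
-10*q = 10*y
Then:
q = 10/3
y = -10/3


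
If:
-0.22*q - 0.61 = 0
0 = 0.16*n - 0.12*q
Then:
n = -2.08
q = -2.77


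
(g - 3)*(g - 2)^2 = g^3 - 7*g^2 + 16*g - 12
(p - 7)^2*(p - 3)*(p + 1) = p^4 - 16*p^3 + 74*p^2 - 56*p - 147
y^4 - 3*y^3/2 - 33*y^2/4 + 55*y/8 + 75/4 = (y - 5/2)^2*(y + 3/2)*(y + 2)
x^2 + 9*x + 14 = (x + 2)*(x + 7)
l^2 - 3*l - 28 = (l - 7)*(l + 4)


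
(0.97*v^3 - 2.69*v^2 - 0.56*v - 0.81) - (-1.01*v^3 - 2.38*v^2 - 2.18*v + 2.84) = 1.98*v^3 - 0.31*v^2 + 1.62*v - 3.65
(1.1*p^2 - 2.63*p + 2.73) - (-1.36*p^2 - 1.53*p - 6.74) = 2.46*p^2 - 1.1*p + 9.47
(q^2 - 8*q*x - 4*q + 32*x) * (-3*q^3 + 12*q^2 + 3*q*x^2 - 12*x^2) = -3*q^5 + 24*q^4*x + 24*q^4 + 3*q^3*x^2 - 192*q^3*x - 48*q^3 - 24*q^2*x^3 - 24*q^2*x^2 + 384*q^2*x + 192*q*x^3 + 48*q*x^2 - 384*x^3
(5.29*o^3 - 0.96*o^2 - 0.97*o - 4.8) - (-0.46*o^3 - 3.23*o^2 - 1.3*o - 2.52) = 5.75*o^3 + 2.27*o^2 + 0.33*o - 2.28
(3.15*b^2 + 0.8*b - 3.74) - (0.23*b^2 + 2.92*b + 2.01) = 2.92*b^2 - 2.12*b - 5.75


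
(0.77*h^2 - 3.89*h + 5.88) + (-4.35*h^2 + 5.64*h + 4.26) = -3.58*h^2 + 1.75*h + 10.14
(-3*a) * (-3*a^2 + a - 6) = 9*a^3 - 3*a^2 + 18*a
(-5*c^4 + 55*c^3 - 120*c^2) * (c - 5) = -5*c^5 + 80*c^4 - 395*c^3 + 600*c^2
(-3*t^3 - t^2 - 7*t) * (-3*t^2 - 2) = 9*t^5 + 3*t^4 + 27*t^3 + 2*t^2 + 14*t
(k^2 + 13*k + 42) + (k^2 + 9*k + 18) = 2*k^2 + 22*k + 60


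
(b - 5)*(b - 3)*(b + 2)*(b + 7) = b^4 + b^3 - 43*b^2 + 23*b + 210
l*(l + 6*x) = l^2 + 6*l*x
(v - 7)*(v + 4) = v^2 - 3*v - 28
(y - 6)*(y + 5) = y^2 - y - 30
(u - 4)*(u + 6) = u^2 + 2*u - 24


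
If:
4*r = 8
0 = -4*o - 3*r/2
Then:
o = -3/4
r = 2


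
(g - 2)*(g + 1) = g^2 - g - 2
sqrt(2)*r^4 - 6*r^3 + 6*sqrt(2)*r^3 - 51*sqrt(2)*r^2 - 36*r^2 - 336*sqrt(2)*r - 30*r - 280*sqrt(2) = (r + 5)*(r - 7*sqrt(2))*(r + 4*sqrt(2))*(sqrt(2)*r + sqrt(2))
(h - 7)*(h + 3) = h^2 - 4*h - 21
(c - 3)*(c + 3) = c^2 - 9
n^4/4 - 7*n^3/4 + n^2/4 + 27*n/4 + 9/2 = (n/2 + 1/2)^2*(n - 6)*(n - 3)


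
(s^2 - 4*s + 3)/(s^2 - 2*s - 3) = (s - 1)/(s + 1)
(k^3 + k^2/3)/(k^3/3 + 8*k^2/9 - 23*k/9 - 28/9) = k^2*(9*k + 3)/(3*k^3 + 8*k^2 - 23*k - 28)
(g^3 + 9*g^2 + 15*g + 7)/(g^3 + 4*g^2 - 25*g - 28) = (g + 1)/(g - 4)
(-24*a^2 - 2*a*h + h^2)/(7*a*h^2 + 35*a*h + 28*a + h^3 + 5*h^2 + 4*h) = (-24*a^2 - 2*a*h + h^2)/(7*a*h^2 + 35*a*h + 28*a + h^3 + 5*h^2 + 4*h)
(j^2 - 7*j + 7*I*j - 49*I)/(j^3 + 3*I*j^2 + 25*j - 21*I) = (j - 7)/(j^2 - 4*I*j - 3)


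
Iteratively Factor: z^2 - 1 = (z + 1)*(z - 1)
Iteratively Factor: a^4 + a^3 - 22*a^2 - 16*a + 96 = (a + 3)*(a^3 - 2*a^2 - 16*a + 32) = (a - 2)*(a + 3)*(a^2 - 16) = (a - 4)*(a - 2)*(a + 3)*(a + 4)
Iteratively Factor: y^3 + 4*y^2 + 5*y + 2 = (y + 2)*(y^2 + 2*y + 1) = (y + 1)*(y + 2)*(y + 1)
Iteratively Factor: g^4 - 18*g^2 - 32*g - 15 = (g - 5)*(g^3 + 5*g^2 + 7*g + 3) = (g - 5)*(g + 1)*(g^2 + 4*g + 3) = (g - 5)*(g + 1)^2*(g + 3)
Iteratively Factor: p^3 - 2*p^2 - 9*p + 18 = (p + 3)*(p^2 - 5*p + 6) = (p - 3)*(p + 3)*(p - 2)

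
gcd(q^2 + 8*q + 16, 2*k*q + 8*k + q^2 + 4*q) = q + 4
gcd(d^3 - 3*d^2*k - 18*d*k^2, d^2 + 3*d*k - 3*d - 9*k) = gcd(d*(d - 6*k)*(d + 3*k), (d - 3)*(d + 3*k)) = d + 3*k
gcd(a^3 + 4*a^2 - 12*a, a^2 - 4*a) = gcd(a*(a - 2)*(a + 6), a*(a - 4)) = a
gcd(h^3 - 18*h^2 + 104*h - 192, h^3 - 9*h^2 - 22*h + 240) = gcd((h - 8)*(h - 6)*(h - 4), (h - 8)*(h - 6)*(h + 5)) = h^2 - 14*h + 48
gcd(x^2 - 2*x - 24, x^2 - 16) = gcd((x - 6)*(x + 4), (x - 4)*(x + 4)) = x + 4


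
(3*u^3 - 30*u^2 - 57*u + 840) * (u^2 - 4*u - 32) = 3*u^5 - 42*u^4 - 33*u^3 + 2028*u^2 - 1536*u - 26880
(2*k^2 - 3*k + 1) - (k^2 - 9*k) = k^2 + 6*k + 1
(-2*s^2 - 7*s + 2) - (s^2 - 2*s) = -3*s^2 - 5*s + 2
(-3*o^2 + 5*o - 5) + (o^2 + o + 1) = -2*o^2 + 6*o - 4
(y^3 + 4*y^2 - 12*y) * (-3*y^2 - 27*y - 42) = -3*y^5 - 39*y^4 - 114*y^3 + 156*y^2 + 504*y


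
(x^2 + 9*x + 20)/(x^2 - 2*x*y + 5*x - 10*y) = (x + 4)/(x - 2*y)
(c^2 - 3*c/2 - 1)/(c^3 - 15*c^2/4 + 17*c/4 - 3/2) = 2*(2*c + 1)/(4*c^2 - 7*c + 3)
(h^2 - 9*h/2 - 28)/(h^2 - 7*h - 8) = (h + 7/2)/(h + 1)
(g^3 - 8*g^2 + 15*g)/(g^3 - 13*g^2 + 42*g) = (g^2 - 8*g + 15)/(g^2 - 13*g + 42)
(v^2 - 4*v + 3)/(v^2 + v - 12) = (v - 1)/(v + 4)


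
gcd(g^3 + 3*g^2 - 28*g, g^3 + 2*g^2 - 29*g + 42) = g + 7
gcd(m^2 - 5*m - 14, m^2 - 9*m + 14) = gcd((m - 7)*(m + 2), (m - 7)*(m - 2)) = m - 7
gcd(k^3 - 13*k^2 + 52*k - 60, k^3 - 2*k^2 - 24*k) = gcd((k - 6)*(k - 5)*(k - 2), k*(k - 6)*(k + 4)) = k - 6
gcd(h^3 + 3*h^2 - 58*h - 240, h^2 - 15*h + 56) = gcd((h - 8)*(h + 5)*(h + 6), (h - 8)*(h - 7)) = h - 8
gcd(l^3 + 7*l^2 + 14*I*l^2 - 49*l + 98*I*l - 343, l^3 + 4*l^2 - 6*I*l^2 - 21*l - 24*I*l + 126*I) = l + 7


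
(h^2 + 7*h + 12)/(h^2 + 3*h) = (h + 4)/h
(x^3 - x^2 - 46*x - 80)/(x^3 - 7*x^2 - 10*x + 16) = (x + 5)/(x - 1)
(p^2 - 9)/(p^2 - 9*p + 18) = (p + 3)/(p - 6)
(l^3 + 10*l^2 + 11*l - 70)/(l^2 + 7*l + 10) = (l^2 + 5*l - 14)/(l + 2)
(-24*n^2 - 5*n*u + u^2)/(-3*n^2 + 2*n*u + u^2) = (-8*n + u)/(-n + u)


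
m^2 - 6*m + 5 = (m - 5)*(m - 1)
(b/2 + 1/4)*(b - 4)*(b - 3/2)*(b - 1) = b^4/2 - 3*b^3 + 33*b^2/8 - b/8 - 3/2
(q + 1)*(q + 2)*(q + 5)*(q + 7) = q^4 + 15*q^3 + 73*q^2 + 129*q + 70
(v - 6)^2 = v^2 - 12*v + 36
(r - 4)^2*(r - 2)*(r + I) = r^4 - 10*r^3 + I*r^3 + 32*r^2 - 10*I*r^2 - 32*r + 32*I*r - 32*I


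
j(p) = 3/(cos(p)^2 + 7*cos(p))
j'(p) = 3*(2*sin(p)*cos(p) + 7*sin(p))/(cos(p)^2 + 7*cos(p))^2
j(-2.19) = -0.81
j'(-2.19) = -1.03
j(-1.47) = 4.20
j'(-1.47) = -42.10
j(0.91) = 0.64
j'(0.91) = 0.89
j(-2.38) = -0.66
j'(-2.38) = -0.56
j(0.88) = 0.62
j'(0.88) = 0.81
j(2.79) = -0.53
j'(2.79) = 0.16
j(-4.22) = -0.97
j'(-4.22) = 1.68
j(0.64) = 0.48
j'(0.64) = 0.39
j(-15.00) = -0.63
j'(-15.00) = -0.48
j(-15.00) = -0.63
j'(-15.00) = -0.48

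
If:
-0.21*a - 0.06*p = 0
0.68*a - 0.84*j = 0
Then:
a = -0.285714285714286*p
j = -0.231292517006803*p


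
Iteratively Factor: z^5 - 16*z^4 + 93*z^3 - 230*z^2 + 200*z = (z)*(z^4 - 16*z^3 + 93*z^2 - 230*z + 200) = z*(z - 5)*(z^3 - 11*z^2 + 38*z - 40) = z*(z - 5)*(z - 2)*(z^2 - 9*z + 20) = z*(z - 5)^2*(z - 2)*(z - 4)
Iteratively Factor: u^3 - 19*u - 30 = (u + 2)*(u^2 - 2*u - 15) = (u - 5)*(u + 2)*(u + 3)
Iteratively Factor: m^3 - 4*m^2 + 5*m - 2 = (m - 2)*(m^2 - 2*m + 1) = (m - 2)*(m - 1)*(m - 1)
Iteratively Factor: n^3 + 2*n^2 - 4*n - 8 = (n - 2)*(n^2 + 4*n + 4) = (n - 2)*(n + 2)*(n + 2)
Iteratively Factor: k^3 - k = (k + 1)*(k^2 - k) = k*(k + 1)*(k - 1)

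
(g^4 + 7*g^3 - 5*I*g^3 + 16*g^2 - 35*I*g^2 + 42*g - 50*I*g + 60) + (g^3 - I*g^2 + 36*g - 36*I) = g^4 + 8*g^3 - 5*I*g^3 + 16*g^2 - 36*I*g^2 + 78*g - 50*I*g + 60 - 36*I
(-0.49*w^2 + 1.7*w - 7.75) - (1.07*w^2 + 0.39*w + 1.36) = -1.56*w^2 + 1.31*w - 9.11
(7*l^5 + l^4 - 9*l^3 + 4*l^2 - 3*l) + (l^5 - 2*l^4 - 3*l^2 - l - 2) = 8*l^5 - l^4 - 9*l^3 + l^2 - 4*l - 2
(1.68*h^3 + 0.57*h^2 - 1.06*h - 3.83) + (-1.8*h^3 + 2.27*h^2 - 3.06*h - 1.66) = -0.12*h^3 + 2.84*h^2 - 4.12*h - 5.49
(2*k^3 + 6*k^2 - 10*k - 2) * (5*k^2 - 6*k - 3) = 10*k^5 + 18*k^4 - 92*k^3 + 32*k^2 + 42*k + 6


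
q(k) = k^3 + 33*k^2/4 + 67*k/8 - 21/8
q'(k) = 3*k^2 + 33*k/2 + 67/8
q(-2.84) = 17.22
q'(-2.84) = -14.29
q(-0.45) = -4.81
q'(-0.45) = 1.56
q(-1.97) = 5.25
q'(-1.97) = -12.49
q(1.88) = 48.92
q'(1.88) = 50.00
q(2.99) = 122.90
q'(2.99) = 84.53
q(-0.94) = -4.04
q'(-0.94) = -4.48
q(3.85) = 208.97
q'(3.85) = 116.37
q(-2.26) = 9.04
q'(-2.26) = -13.59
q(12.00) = 3013.88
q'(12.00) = 638.38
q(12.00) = 3013.88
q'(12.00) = 638.38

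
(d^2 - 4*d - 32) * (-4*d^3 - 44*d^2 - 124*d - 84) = -4*d^5 - 28*d^4 + 180*d^3 + 1820*d^2 + 4304*d + 2688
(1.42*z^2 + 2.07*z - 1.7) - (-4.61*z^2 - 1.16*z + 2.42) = 6.03*z^2 + 3.23*z - 4.12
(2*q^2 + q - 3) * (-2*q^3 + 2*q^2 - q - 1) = -4*q^5 + 2*q^4 + 6*q^3 - 9*q^2 + 2*q + 3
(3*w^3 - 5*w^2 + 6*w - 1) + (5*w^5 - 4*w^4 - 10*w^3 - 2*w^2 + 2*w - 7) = 5*w^5 - 4*w^4 - 7*w^3 - 7*w^2 + 8*w - 8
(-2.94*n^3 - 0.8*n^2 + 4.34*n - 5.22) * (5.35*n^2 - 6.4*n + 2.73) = -15.729*n^5 + 14.536*n^4 + 20.3128*n^3 - 57.887*n^2 + 45.2562*n - 14.2506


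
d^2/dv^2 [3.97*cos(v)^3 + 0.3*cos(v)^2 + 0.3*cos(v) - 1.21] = -3.2775*cos(v) - 0.6*cos(2*v) - 8.9325*cos(3*v)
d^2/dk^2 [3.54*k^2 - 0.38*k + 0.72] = 7.08000000000000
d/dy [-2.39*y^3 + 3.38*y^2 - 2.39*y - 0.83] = -7.17*y^2 + 6.76*y - 2.39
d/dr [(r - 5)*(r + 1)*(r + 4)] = 3*r^2 - 21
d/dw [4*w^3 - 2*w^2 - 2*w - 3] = 12*w^2 - 4*w - 2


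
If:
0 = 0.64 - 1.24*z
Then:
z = 0.52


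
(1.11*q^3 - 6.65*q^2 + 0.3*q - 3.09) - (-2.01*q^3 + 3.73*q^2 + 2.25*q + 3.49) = 3.12*q^3 - 10.38*q^2 - 1.95*q - 6.58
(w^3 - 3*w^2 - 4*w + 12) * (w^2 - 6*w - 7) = w^5 - 9*w^4 + 7*w^3 + 57*w^2 - 44*w - 84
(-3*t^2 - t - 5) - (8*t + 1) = -3*t^2 - 9*t - 6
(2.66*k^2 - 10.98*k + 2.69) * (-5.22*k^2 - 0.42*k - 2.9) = -13.8852*k^4 + 56.1984*k^3 - 17.1442*k^2 + 30.7122*k - 7.801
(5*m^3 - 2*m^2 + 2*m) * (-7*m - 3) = -35*m^4 - m^3 - 8*m^2 - 6*m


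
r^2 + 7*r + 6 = (r + 1)*(r + 6)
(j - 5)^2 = j^2 - 10*j + 25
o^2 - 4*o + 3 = (o - 3)*(o - 1)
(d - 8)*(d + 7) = d^2 - d - 56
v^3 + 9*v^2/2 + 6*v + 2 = (v + 1/2)*(v + 2)^2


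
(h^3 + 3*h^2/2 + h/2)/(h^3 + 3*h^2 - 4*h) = (2*h^2 + 3*h + 1)/(2*(h^2 + 3*h - 4))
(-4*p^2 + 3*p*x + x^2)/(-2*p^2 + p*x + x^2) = (4*p + x)/(2*p + x)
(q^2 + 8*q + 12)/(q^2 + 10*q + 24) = (q + 2)/(q + 4)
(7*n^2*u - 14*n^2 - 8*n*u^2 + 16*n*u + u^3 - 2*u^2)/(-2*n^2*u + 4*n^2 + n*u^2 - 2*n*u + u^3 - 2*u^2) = (-7*n + u)/(2*n + u)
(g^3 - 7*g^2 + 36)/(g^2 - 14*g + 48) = (g^2 - g - 6)/(g - 8)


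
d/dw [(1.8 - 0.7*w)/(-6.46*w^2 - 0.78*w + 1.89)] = (-4.522*w^2 + 23.256*w + 0.0810000000000002)/(41.7316*w^4 + 10.0776*w^3 - 23.8104*w^2 - 2.9484*w + 3.5721)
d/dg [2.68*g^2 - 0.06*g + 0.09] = 5.36*g - 0.06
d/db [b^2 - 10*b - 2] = 2*b - 10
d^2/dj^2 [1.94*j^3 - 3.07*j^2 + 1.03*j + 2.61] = 11.64*j - 6.14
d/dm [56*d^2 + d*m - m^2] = d - 2*m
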